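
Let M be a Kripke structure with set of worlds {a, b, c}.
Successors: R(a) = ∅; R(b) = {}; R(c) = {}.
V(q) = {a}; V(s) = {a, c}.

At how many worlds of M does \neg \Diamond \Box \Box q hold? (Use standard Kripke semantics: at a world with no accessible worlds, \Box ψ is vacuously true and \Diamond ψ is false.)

Let φ = \neg \Diamond \Box \Box q. Evaluate φ at each world:
  a (successors ∅): φ is true.
  b (successors ∅): φ is true.
  c (successors ∅): φ is true.
For instance, at a:
  At a: \Diamond \Box \Box q is false, so \neg \Diamond \Box \Box q is true.
    At a: no accessible worlds, so \Diamond \Box \Box q is false.
Satisfying worlds: {a, b, c}

3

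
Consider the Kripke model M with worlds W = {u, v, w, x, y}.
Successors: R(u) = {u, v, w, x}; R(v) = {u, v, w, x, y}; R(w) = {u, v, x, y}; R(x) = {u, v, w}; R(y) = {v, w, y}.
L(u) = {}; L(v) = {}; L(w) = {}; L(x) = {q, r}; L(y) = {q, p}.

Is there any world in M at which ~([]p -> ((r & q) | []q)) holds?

Let φ = ~([]p -> ((r & q) | []q)). Evaluate φ at each world:
  u (successors {u, v, w, x}): φ is false.
  v (successors {u, v, w, x, y}): φ is false.
  w (successors {u, v, x, y}): φ is false.
  x (successors {u, v, w}): φ is false.
  y (successors {v, w, y}): φ is false.
For instance, at y:
  At y: []p -> ((r & q) | []q) is true, so ~([]p -> ((r & q) | []q)) is false.
    At y: []p is false, (r & q) | []q is false, so []p -> ((r & q) | []q) is true.
      At y: []p requires p at every successor {v, w, y}.
        p fails at v, so []p is false at y.
      At y: r & q is false, []q is false, so (r & q) | []q is false.

No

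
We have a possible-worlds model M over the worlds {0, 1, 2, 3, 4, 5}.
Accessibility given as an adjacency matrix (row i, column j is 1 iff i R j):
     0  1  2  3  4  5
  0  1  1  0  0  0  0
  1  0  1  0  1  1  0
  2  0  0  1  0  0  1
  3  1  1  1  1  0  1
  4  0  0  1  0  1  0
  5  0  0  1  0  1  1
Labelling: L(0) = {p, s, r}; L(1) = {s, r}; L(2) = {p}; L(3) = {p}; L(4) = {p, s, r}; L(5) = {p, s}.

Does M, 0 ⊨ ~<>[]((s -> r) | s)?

No

At 0: <>[]((s -> r) | s) is true, so ~<>[]((s -> r) | s) is false.
  At 0: <>[]((s -> r) | s) requires []((s -> r) | s) at some successor in {0, 1}.
    []((s -> r) | s) holds at 0, so <>[]((s -> r) | s) is true at 0.
      At 0: []((s -> r) | s) requires (s -> r) | s at every successor {0, 1}.
        At 0: (s -> r) | s is true.
        At 1: (s -> r) | s is true.
      So []((s -> r) | s) is true at 0.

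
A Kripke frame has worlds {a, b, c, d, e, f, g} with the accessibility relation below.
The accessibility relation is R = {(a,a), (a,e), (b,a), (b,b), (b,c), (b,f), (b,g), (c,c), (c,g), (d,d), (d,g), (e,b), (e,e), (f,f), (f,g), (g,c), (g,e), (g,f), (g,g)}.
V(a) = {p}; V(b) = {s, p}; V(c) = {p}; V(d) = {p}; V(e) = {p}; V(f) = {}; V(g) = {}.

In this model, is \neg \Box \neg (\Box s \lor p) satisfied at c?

At c: \Box \neg (\Box s \lor p) is false, so \neg \Box \neg (\Box s \lor p) is true.
  At c: \Box \neg (\Box s \lor p) requires \neg (\Box s \lor p) at every successor {c, g}.
    \neg (\Box s \lor p) fails at c, so \Box \neg (\Box s \lor p) is false at c.
      At c: \Box s \lor p is true, so \neg (\Box s \lor p) is false.

Yes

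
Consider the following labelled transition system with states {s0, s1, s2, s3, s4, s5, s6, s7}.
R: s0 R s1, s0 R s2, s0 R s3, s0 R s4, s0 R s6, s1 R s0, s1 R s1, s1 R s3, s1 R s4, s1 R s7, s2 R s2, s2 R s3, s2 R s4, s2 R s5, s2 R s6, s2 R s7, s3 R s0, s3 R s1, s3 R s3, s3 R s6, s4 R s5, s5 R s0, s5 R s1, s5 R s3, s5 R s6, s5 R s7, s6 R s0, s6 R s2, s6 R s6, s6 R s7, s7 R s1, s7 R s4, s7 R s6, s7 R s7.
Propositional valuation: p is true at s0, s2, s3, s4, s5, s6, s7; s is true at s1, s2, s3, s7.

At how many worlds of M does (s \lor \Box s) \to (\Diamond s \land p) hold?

7

Let φ = (s \lor \Box s) \to (\Diamond s \land p). Evaluate φ at each world:
  s0 (successors {s1, s2, s3, s4, s6}): φ is true.
  s1 (successors {s0, s1, s3, s4, s7}): φ is false.
  s2 (successors {s2, s3, s4, s5, s6, s7}): φ is true.
  s3 (successors {s0, s1, s3, s6}): φ is true.
  s4 (successors {s5}): φ is true.
  s5 (successors {s0, s1, s3, s6, s7}): φ is true.
  s6 (successors {s0, s2, s6, s7}): φ is true.
  s7 (successors {s1, s4, s6, s7}): φ is true.
For instance, at s2:
  At s2: s \lor \Box s is true, \Diamond s \land p is true, so (s \lor \Box s) \to (\Diamond s \land p) is true.
    At s2: s is true, \Box s is false, so s \lor \Box s is true.
      At s2: \Box s requires s at every successor {s2, s3, s4, s5, s6, s7}.
        s fails at s4, so \Box s is false at s2.
    At s2: \Diamond s is true, p is true, so \Diamond s \land p is true.
      At s2: \Diamond s requires s at some successor in {s2, s3, s4, s5, s6, s7}.
        s holds at s2, so \Diamond s is true at s2.
Satisfying worlds: {s0, s2, s3, s4, s5, s6, s7}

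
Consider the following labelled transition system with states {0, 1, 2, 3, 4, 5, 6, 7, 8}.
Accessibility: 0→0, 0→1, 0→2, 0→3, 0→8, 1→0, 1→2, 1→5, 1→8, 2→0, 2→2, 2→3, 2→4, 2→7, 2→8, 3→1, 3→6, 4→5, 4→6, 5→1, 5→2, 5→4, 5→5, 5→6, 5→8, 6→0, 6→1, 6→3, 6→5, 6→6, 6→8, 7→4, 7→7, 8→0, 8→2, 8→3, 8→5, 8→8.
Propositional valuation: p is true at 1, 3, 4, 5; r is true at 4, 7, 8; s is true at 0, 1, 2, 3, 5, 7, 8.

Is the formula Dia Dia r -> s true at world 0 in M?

Yes

At 0: Dia Dia r is true, s is true, so Dia Dia r -> s is true.
  At 0: Dia Dia r requires Dia r at some successor in {0, 1, 2, 3, 8}.
    Dia r holds at 0, so Dia Dia r is true at 0.
      At 0: Dia r requires r at some successor in {0, 1, 2, 3, 8}.
        r holds at 8, so Dia r is true at 0.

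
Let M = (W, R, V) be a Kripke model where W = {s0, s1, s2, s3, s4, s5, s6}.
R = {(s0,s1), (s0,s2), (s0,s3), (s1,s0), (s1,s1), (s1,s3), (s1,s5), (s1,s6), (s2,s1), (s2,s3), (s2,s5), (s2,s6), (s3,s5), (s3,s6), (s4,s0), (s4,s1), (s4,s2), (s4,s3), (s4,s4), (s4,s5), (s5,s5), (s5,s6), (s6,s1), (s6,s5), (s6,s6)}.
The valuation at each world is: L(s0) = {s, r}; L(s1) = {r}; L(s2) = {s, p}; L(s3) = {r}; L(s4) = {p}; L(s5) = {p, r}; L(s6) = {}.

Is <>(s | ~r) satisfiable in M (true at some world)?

Recall that <>ψ holds at a world iff ψ holds at some accessible world.
Let φ = <>(s | ~r). Evaluate φ at each world:
  s0 (successors {s1, s2, s3}): φ is true.
  s1 (successors {s0, s1, s3, s5, s6}): φ is true.
  s2 (successors {s1, s3, s5, s6}): φ is true.
  s3 (successors {s5, s6}): φ is true.
  s4 (successors {s0, s1, s2, s3, s4, s5}): φ is true.
  s5 (successors {s5, s6}): φ is true.
  s6 (successors {s1, s5, s6}): φ is true.
Detail at s0 (witness):
  At s0: <>(s | ~r) requires s | ~r at some successor in {s1, s2, s3}.
    s | ~r holds at s2, so <>(s | ~r) is true at s0.

Yes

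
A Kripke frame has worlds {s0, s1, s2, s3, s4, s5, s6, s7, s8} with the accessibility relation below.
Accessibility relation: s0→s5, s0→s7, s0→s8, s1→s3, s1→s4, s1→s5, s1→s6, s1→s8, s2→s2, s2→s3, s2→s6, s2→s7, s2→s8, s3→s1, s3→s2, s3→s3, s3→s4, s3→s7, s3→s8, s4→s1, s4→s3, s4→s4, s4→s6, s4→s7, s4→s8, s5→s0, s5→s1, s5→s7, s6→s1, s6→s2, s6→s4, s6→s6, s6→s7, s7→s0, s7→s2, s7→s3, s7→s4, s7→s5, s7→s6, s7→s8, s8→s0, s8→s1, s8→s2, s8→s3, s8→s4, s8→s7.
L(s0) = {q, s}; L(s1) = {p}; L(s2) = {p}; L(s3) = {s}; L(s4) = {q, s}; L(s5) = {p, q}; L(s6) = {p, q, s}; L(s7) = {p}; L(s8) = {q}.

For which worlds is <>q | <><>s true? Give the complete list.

s0, s1, s2, s3, s4, s5, s6, s7, s8

Let φ = <>q | <><>s. Evaluate φ at each world:
  s0 (successors {s5, s7, s8}): φ is true.
  s1 (successors {s3, s4, s5, s6, s8}): φ is true.
  s2 (successors {s2, s3, s6, s7, s8}): φ is true.
  s3 (successors {s1, s2, s3, s4, s7, s8}): φ is true.
  s4 (successors {s1, s3, s4, s6, s7, s8}): φ is true.
  s5 (successors {s0, s1, s7}): φ is true.
  s6 (successors {s1, s2, s4, s6, s7}): φ is true.
  s7 (successors {s0, s2, s3, s4, s5, s6, s8}): φ is true.
  s8 (successors {s0, s1, s2, s3, s4, s7}): φ is true.
For instance, at s3:
  At s3: <>q is true, <><>s is true, so <>q | <><>s is true.
    At s3: <>q requires q at some successor in {s1, s2, s3, s4, s7, s8}.
      q holds at s4, so <>q is true at s3.
    At s3: <><>s requires <>s at some successor in {s1, s2, s3, s4, s7, s8}.
      <>s holds at s1, so <><>s is true at s3.
Satisfying worlds: {s0, s1, s2, s3, s4, s5, s6, s7, s8}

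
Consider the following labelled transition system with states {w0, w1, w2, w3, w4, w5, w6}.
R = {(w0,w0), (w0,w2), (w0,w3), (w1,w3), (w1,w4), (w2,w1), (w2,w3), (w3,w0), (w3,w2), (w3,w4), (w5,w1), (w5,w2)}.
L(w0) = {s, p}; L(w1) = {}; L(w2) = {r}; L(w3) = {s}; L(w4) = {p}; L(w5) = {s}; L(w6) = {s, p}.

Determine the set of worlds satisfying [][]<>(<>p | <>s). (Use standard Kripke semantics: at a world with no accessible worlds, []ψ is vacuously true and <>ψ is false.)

w3, w4, w6

Let φ = [][]<>(<>p | <>s). Evaluate φ at each world:
  w0 (successors {w0, w2, w3}): φ is false.
  w1 (successors {w3, w4}): φ is false.
  w2 (successors {w1, w3}): φ is false.
  w3 (successors {w0, w2, w4}): φ is true.
  w4 (successors ∅): φ is true.
  w5 (successors {w1, w2}): φ is false.
  w6 (successors ∅): φ is true.
For instance, at w1:
  At w1: [][]<>(<>p | <>s) requires []<>(<>p | <>s) at every successor {w3, w4}.
    []<>(<>p | <>s) fails at w3, so [][]<>(<>p | <>s) is false at w1.
      At w3: []<>(<>p | <>s) requires <>(<>p | <>s) at every successor {w0, w2, w4}.
        <>(<>p | <>s) fails at w4, so []<>(<>p | <>s) is false at w3.
Satisfying worlds: {w3, w4, w6}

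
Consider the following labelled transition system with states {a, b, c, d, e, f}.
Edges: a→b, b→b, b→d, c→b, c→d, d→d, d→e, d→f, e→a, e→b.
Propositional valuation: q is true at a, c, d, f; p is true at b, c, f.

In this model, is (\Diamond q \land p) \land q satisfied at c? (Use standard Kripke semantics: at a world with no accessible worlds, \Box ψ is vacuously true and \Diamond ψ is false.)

Yes

At c: \Diamond q \land p is true, q is true, so (\Diamond q \land p) \land q is true.
  At c: \Diamond q is true, p is true, so \Diamond q \land p is true.
    At c: \Diamond q requires q at some successor in {b, d}.
      q holds at d, so \Diamond q is true at c.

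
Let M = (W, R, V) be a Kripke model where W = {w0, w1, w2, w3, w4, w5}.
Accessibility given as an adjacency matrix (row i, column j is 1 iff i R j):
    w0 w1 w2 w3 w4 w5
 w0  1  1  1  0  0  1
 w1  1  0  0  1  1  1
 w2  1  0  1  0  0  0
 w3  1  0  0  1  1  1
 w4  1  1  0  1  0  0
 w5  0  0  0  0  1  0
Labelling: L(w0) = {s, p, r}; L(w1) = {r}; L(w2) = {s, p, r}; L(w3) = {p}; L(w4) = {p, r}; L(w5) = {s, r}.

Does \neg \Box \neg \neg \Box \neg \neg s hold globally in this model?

Yes

Let φ = \neg \Box \neg \neg \Box \neg \neg s. Evaluate φ at each world:
  w0 (successors {w0, w1, w2, w5}): φ is true.
  w1 (successors {w0, w3, w4, w5}): φ is true.
  w2 (successors {w0, w2}): φ is true.
  w3 (successors {w0, w3, w4, w5}): φ is true.
  w4 (successors {w0, w1, w3}): φ is true.
  w5 (successors {w4}): φ is true.
For instance, at w1:
  At w1: \Box \neg \neg \Box \neg \neg s is false, so \neg \Box \neg \neg \Box \neg \neg s is true.
    At w1: \Box \neg \neg \Box \neg \neg s requires \neg \neg \Box \neg \neg s at every successor {w0, w3, w4, w5}.
      \neg \neg \Box \neg \neg s fails at w0, so \Box \neg \neg \Box \neg \neg s is false at w1.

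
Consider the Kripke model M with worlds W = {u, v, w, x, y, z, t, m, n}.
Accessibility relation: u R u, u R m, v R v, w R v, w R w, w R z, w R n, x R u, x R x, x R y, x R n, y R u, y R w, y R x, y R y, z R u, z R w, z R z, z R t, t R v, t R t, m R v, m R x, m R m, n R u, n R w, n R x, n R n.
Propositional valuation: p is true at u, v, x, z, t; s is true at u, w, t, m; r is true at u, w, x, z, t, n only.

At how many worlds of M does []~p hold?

Let φ = []~p. Evaluate φ at each world:
  u (successors {u, m}): φ is false.
  v (successors {v}): φ is false.
  w (successors {v, w, z, n}): φ is false.
  x (successors {u, x, y, n}): φ is false.
  y (successors {u, w, x, y}): φ is false.
  z (successors {u, w, z, t}): φ is false.
  t (successors {v, t}): φ is false.
  m (successors {v, x, m}): φ is false.
  n (successors {u, w, x, n}): φ is false.
For instance, at w:
  At w: []~p requires ~p at every successor {v, w, z, n}.
    ~p fails at v, so []~p is false at w.
Satisfying worlds: none.

0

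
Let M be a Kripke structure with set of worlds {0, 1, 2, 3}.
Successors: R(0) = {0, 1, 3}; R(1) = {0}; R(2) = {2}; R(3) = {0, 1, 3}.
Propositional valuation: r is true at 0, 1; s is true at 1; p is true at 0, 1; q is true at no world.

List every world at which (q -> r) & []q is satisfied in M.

none

Let φ = (q -> r) & []q. Evaluate φ at each world:
  0 (successors {0, 1, 3}): φ is false.
  1 (successors {0}): φ is false.
  2 (successors {2}): φ is false.
  3 (successors {0, 1, 3}): φ is false.
For instance, at 1:
  At 1: q -> r is true, []q is false, so (q -> r) & []q is false.
    At 1: []q requires q at every successor {0}.
      q fails at 0, so []q is false at 1.
Satisfying worlds: none.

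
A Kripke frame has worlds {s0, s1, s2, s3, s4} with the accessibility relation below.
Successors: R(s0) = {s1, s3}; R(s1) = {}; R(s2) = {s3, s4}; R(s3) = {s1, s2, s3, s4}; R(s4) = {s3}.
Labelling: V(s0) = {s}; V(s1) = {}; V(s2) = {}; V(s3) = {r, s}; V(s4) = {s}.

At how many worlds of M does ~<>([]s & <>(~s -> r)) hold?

Let φ = ~<>([]s & <>(~s -> r)). Evaluate φ at each world:
  s0 (successors {s1, s3}): φ is true.
  s1 (successors ∅): φ is true.
  s2 (successors {s3, s4}): φ is false.
  s3 (successors {s1, s2, s3, s4}): φ is false.
  s4 (successors {s3}): φ is true.
For instance, at s3:
  At s3: <>([]s & <>(~s -> r)) is true, so ~<>([]s & <>(~s -> r)) is false.
    At s3: <>([]s & <>(~s -> r)) requires []s & <>(~s -> r) at some successor in {s1, s2, s3, s4}.
      []s & <>(~s -> r) holds at s2, so <>([]s & <>(~s -> r)) is true at s3.
Satisfying worlds: {s0, s1, s4}

3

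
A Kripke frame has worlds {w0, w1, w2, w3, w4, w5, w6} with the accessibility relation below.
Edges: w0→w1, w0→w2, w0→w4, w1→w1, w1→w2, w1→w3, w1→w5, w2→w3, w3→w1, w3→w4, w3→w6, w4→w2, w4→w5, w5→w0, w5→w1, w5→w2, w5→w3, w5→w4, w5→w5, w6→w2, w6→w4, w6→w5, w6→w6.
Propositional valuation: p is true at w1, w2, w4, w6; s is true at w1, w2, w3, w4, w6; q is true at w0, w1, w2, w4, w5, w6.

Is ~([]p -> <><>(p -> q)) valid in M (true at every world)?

Let φ = ~([]p -> <><>(p -> q)). Evaluate φ at each world:
  w0 (successors {w1, w2, w4}): φ is false.
  w1 (successors {w1, w2, w3, w5}): φ is false.
  w2 (successors {w3}): φ is false.
  w3 (successors {w1, w4, w6}): φ is false.
  w4 (successors {w2, w5}): φ is false.
  w5 (successors {w0, w1, w2, w3, w4, w5}): φ is false.
  w6 (successors {w2, w4, w5, w6}): φ is false.
Detail at w0 (counterexample):
  At w0: []p -> <><>(p -> q) is true, so ~([]p -> <><>(p -> q)) is false.
    At w0: []p is true, <><>(p -> q) is true, so []p -> <><>(p -> q) is true.
      At w0: []p requires p at every successor {w1, w2, w4}.
        At w1: p is true.
        At w2: p is true.
        At w4: p is true.
      So []p is true at w0.
      At w0: <><>(p -> q) requires <>(p -> q) at some successor in {w1, w2, w4}.
        <>(p -> q) holds at w1, so <><>(p -> q) is true at w0.

No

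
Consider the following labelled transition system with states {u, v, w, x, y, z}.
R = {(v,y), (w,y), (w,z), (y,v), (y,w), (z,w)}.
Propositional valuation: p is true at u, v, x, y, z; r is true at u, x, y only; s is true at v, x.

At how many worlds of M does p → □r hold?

Let φ = p → □r. Evaluate φ at each world:
  u (successors ∅): φ is true.
  v (successors {y}): φ is true.
  w (successors {y, z}): φ is true.
  x (successors ∅): φ is true.
  y (successors {v, w}): φ is false.
  z (successors {w}): φ is false.
For instance, at w:
  At w: p is false, □r is false, so p → □r is true.
    At w: □r requires r at every successor {y, z}.
      r fails at z, so □r is false at w.
Satisfying worlds: {u, v, w, x}

4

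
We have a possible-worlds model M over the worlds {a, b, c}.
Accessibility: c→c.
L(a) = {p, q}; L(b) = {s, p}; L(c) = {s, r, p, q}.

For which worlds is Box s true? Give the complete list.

Recall that Box ψ holds at a world iff ψ holds at every accessible world, and Dia ψ holds iff ψ holds at some accessible world.
Let φ = Box s. Evaluate φ at each world:
  a (successors ∅): φ is true.
  b (successors ∅): φ is true.
  c (successors {c}): φ is true.
For instance, at c:
  At c: Box s requires s at every successor {c}.
    At c: s is true.
  So Box s is true at c.
Satisfying worlds: {a, b, c}

a, b, c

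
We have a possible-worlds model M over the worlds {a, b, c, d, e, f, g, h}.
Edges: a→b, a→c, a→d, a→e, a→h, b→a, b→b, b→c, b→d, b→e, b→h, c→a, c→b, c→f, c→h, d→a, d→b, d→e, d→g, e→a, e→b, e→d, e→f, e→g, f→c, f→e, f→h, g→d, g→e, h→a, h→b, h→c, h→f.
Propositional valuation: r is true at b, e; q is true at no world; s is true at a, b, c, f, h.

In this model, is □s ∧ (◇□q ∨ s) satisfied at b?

At b: □s is false, ◇□q ∨ s is true, so □s ∧ (◇□q ∨ s) is false.
  At b: □s requires s at every successor {a, b, c, d, e, h}.
    s fails at d, so □s is false at b.
  At b: ◇□q is false, s is true, so ◇□q ∨ s is true.
    At b: ◇□q requires □q at some successor in {a, b, c, d, e, h}.
      At a: □q is false.
      At b: □q is false.
      At c: □q is false.
      At d: □q is false.
      At e: □q is false.
      At h: □q is false.
    So ◇□q is false at b.

No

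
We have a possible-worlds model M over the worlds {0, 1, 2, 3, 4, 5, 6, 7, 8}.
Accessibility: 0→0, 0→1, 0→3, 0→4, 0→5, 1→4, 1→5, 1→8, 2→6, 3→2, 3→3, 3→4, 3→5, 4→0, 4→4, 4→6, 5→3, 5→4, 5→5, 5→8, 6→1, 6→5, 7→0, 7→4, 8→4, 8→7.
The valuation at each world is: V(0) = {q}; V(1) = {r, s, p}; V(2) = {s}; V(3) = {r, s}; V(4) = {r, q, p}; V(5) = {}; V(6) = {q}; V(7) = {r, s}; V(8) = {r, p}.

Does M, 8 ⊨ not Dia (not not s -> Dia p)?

No

Recall that Dia ψ holds at a world iff ψ holds at some accessible world.
At 8: Dia (not not s -> Dia p) is true, so not Dia (not not s -> Dia p) is false.
  At 8: Dia (not not s -> Dia p) requires not not s -> Dia p at some successor in {4, 7}.
    not not s -> Dia p holds at 4, so Dia (not not s -> Dia p) is true at 8.
      At 4: not not s is false, Dia p is true, so not not s -> Dia p is true.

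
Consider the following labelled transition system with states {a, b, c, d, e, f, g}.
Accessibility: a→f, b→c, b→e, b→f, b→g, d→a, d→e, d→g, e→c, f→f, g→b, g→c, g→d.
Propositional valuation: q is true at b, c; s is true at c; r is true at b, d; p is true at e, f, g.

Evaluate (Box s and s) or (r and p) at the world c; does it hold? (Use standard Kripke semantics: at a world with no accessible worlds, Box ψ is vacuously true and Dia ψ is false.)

At c: Box s and s is true, r and p is false, so (Box s and s) or (r and p) is true.
  At c: Box s is true, s is true, so Box s and s is true.
    At c: no accessible worlds, so Box s holds vacuously.

Yes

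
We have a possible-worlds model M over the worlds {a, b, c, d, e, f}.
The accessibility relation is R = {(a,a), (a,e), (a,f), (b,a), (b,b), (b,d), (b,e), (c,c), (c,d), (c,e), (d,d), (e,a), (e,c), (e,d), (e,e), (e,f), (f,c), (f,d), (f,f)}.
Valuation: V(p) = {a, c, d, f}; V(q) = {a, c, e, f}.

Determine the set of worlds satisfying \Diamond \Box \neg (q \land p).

b, c, d, e, f

Let φ = \Diamond \Box \neg (q \land p). Evaluate φ at each world:
  a (successors {a, e, f}): φ is false.
  b (successors {a, b, d, e}): φ is true.
  c (successors {c, d, e}): φ is true.
  d (successors {d}): φ is true.
  e (successors {a, c, d, e, f}): φ is true.
  f (successors {c, d, f}): φ is true.
For instance, at f:
  At f: \Diamond \Box \neg (q \land p) requires \Box \neg (q \land p) at some successor in {c, d, f}.
    \Box \neg (q \land p) holds at d, so \Diamond \Box \neg (q \land p) is true at f.
      At d: \Box \neg (q \land p) requires \neg (q \land p) at every successor {d}.
        At d: \neg (q \land p) is true.
      So \Box \neg (q \land p) is true at d.
Satisfying worlds: {b, c, d, e, f}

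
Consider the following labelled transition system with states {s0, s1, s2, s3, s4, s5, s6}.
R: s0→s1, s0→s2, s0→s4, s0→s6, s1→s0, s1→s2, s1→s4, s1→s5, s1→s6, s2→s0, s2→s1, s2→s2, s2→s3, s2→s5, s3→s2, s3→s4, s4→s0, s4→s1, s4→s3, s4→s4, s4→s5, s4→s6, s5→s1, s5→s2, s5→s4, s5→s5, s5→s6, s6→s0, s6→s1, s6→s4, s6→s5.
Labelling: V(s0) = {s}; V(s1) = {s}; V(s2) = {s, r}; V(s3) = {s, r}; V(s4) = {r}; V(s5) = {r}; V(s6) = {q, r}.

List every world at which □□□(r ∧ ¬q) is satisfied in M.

Let φ = □□□(r ∧ ¬q). Evaluate φ at each world:
  s0 (successors {s1, s2, s4, s6}): φ is false.
  s1 (successors {s0, s2, s4, s5, s6}): φ is false.
  s2 (successors {s0, s1, s2, s3, s5}): φ is false.
  s3 (successors {s2, s4}): φ is false.
  s4 (successors {s0, s1, s3, s4, s5, s6}): φ is false.
  s5 (successors {s1, s2, s4, s5, s6}): φ is false.
  s6 (successors {s0, s1, s4, s5}): φ is false.
For instance, at s3:
  At s3: □□□(r ∧ ¬q) requires □□(r ∧ ¬q) at every successor {s2, s4}.
    □□(r ∧ ¬q) fails at s2, so □□□(r ∧ ¬q) is false at s3.
      At s2: □□(r ∧ ¬q) requires □(r ∧ ¬q) at every successor {s0, s1, s2, s3, s5}.
        □(r ∧ ¬q) fails at s0, so □□(r ∧ ¬q) is false at s2.
Satisfying worlds: none.

none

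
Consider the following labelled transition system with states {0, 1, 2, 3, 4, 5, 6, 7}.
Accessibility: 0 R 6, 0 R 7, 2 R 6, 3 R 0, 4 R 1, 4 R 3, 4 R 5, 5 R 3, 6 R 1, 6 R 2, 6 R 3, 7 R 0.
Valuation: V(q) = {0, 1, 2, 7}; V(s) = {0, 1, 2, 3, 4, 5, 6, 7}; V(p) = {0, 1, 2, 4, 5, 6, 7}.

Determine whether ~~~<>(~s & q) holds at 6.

At 6: ~~<>(~s & q) is false, so ~~~<>(~s & q) is true.
  At 6: ~<>(~s & q) is true, so ~~<>(~s & q) is false.
    At 6: <>(~s & q) is false, so ~<>(~s & q) is true.
      At 6: <>(~s & q) requires ~s & q at some successor in {1, 2, 3}.
        At 1: ~s & q is false.
        At 2: ~s & q is false.
        At 3: ~s & q is false.
      So <>(~s & q) is false at 6.

Yes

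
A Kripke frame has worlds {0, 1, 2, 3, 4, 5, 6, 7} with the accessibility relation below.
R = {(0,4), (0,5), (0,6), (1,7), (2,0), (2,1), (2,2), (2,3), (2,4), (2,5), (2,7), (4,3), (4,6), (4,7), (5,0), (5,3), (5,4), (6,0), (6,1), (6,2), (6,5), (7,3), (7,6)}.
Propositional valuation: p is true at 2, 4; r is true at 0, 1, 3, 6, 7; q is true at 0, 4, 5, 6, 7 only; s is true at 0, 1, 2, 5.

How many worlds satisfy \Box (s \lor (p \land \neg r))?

Let φ = \Box (s \lor (p \land \neg r)). Evaluate φ at each world:
  0 (successors {4, 5, 6}): φ is false.
  1 (successors {7}): φ is false.
  2 (successors {0, 1, 2, 3, 4, 5, 7}): φ is false.
  3 (successors ∅): φ is true.
  4 (successors {3, 6, 7}): φ is false.
  5 (successors {0, 3, 4}): φ is false.
  6 (successors {0, 1, 2, 5}): φ is true.
  7 (successors {3, 6}): φ is false.
For instance, at 5:
  At 5: \Box (s \lor (p \land \neg r)) requires s \lor (p \land \neg r) at every successor {0, 3, 4}.
    s \lor (p \land \neg r) fails at 3, so \Box (s \lor (p \land \neg r)) is false at 5.
Satisfying worlds: {3, 6}

2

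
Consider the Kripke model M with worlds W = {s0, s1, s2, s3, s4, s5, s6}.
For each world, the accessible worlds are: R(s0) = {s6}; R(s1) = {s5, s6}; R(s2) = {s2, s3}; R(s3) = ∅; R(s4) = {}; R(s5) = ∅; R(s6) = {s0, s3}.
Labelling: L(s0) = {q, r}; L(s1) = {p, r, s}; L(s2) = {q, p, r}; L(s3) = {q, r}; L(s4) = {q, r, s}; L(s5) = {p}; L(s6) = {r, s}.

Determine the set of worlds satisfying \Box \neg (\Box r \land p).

Let φ = \Box \neg (\Box r \land p). Evaluate φ at each world:
  s0 (successors {s6}): φ is true.
  s1 (successors {s5, s6}): φ is false.
  s2 (successors {s2, s3}): φ is false.
  s3 (successors ∅): φ is true.
  s4 (successors ∅): φ is true.
  s5 (successors ∅): φ is true.
  s6 (successors {s0, s3}): φ is true.
For instance, at s0:
  At s0: \Box \neg (\Box r \land p) requires \neg (\Box r \land p) at every successor {s6}.
      At s6: \Box r \land p is false, so \neg (\Box r \land p) is true.
  So \Box \neg (\Box r \land p) is true at s0.
Satisfying worlds: {s0, s3, s4, s5, s6}

s0, s3, s4, s5, s6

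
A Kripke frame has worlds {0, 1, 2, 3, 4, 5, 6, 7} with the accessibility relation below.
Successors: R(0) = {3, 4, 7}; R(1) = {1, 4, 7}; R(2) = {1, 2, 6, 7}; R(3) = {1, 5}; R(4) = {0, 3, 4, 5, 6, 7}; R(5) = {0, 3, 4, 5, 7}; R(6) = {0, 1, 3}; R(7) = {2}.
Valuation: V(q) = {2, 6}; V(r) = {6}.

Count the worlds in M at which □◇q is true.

Let φ = □◇q. Evaluate φ at each world:
  0 (successors {3, 4, 7}): φ is false.
  1 (successors {1, 4, 7}): φ is false.
  2 (successors {1, 2, 6, 7}): φ is false.
  3 (successors {1, 5}): φ is false.
  4 (successors {0, 3, 4, 5, 6, 7}): φ is false.
  5 (successors {0, 3, 4, 5, 7}): φ is false.
  6 (successors {0, 1, 3}): φ is false.
  7 (successors {2}): φ is true.
For instance, at 7:
  At 7: □◇q requires ◇q at every successor {2}.
      At 2: ◇q requires q at some successor in {1, 2, 6, 7}.
        q holds at 2, so ◇q is true at 2.
  So □◇q is true at 7.
Satisfying worlds: {7}

1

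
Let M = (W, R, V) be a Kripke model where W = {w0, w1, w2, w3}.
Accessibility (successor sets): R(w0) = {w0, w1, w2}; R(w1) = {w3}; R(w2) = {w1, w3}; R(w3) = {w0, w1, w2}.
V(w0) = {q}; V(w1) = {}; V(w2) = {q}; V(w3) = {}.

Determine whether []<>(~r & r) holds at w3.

At w3: []<>(~r & r) requires <>(~r & r) at every successor {w0, w1, w2}.
  <>(~r & r) fails at w0, so []<>(~r & r) is false at w3.
    At w0: <>(~r & r) requires ~r & r at some successor in {w0, w1, w2}.
      At w0: ~r & r is false.
      At w1: ~r & r is false.
      At w2: ~r & r is false.
    So <>(~r & r) is false at w0.

No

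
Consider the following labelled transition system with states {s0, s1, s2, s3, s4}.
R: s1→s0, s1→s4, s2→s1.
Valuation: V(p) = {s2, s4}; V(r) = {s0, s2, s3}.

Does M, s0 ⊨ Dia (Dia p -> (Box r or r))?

Recall that Box ψ holds at a world iff ψ holds at every accessible world, and Dia ψ holds iff ψ holds at some accessible world.
At s0: no accessible worlds, so Dia (Dia p -> (Box r or r)) is false.

No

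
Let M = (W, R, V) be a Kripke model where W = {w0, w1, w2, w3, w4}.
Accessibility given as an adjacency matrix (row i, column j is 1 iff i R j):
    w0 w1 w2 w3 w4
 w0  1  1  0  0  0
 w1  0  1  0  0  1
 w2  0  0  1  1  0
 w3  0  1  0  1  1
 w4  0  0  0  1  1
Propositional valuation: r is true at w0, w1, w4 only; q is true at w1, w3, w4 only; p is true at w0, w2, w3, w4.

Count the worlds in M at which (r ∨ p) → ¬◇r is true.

Let φ = (r ∨ p) → ¬◇r. Evaluate φ at each world:
  w0 (successors {w0, w1}): φ is false.
  w1 (successors {w1, w4}): φ is false.
  w2 (successors {w2, w3}): φ is true.
  w3 (successors {w1, w3, w4}): φ is false.
  w4 (successors {w3, w4}): φ is false.
For instance, at w1:
  At w1: r ∨ p is true, ¬◇r is false, so (r ∨ p) → ¬◇r is false.
    At w1: ◇r is true, so ¬◇r is false.
      At w1: ◇r requires r at some successor in {w1, w4}.
        r holds at w1, so ◇r is true at w1.
Satisfying worlds: {w2}

1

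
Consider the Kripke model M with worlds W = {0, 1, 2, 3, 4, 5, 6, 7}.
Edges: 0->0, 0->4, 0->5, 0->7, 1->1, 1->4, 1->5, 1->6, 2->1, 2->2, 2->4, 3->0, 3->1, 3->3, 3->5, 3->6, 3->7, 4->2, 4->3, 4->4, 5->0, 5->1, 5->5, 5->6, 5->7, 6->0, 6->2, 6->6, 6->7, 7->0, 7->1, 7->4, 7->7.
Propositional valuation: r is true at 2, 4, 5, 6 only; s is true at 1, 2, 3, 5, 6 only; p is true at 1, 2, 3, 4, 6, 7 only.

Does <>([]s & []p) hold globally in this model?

Recall that []ψ holds at a world iff ψ holds at every accessible world, and <>ψ holds iff ψ holds at some accessible world.
Let φ = <>([]s & []p). Evaluate φ at each world:
  0 (successors {0, 4, 5, 7}): φ is false.
  1 (successors {1, 4, 5, 6}): φ is false.
  2 (successors {1, 2, 4}): φ is false.
  3 (successors {0, 1, 3, 5, 6, 7}): φ is false.
  4 (successors {2, 3, 4}): φ is false.
  5 (successors {0, 1, 5, 6, 7}): φ is false.
  6 (successors {0, 2, 6, 7}): φ is false.
  7 (successors {0, 1, 4, 7}): φ is false.
Detail at 0 (counterexample):
  At 0: <>([]s & []p) requires []s & []p at some successor in {0, 4, 5, 7}.
    At 0: []s & []p is false.
    At 4: []s & []p is false.
    At 5: []s & []p is false.
    At 7: []s & []p is false.
  So <>([]s & []p) is false at 0.

No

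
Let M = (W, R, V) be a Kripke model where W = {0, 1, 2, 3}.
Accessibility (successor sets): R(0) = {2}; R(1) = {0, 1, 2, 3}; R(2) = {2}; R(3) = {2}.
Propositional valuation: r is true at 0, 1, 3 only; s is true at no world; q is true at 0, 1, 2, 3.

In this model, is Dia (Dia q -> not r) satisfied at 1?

Yes

At 1: Dia (Dia q -> not r) requires Dia q -> not r at some successor in {0, 1, 2, 3}.
  Dia q -> not r holds at 2, so Dia (Dia q -> not r) is true at 1.
    At 2: Dia q is true, not r is true, so Dia q -> not r is true.
      At 2: Dia q requires q at some successor in {2}.
        q holds at 2, so Dia q is true at 2.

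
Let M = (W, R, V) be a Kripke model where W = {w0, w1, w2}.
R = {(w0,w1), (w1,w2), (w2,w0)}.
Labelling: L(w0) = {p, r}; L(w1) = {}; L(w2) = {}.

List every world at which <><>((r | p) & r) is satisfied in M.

w1

Recall that <>ψ holds at a world iff ψ holds at some accessible world.
Let φ = <><>((r | p) & r). Evaluate φ at each world:
  w0 (successors {w1}): φ is false.
  w1 (successors {w2}): φ is true.
  w2 (successors {w0}): φ is false.
For instance, at w0:
  At w0: <><>((r | p) & r) requires <>((r | p) & r) at some successor in {w1}.
    At w1: <>((r | p) & r) is false.
  So <><>((r | p) & r) is false at w0.
Satisfying worlds: {w1}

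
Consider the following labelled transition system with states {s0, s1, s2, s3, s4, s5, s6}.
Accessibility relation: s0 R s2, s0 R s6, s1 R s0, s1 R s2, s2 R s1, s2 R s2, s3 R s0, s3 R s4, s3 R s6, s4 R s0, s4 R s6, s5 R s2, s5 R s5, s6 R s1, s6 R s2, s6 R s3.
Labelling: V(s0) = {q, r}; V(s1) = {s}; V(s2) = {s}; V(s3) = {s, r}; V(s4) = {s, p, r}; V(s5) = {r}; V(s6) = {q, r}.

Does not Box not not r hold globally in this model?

No

Recall that Box ψ holds at a world iff ψ holds at every accessible world, and Dia ψ holds iff ψ holds at some accessible world.
Let φ = not Box not not r. Evaluate φ at each world:
  s0 (successors {s2, s6}): φ is true.
  s1 (successors {s0, s2}): φ is true.
  s2 (successors {s1, s2}): φ is true.
  s3 (successors {s0, s4, s6}): φ is false.
  s4 (successors {s0, s6}): φ is false.
  s5 (successors {s2, s5}): φ is true.
  s6 (successors {s1, s2, s3}): φ is true.
Detail at s3 (counterexample):
  At s3: Box not not r is true, so not Box not not r is false.
    At s3: Box not not r requires not not r at every successor {s0, s4, s6}.
      At s0: not not r is true.
      At s4: not not r is true.
      At s6: not not r is true.
    So Box not not r is true at s3.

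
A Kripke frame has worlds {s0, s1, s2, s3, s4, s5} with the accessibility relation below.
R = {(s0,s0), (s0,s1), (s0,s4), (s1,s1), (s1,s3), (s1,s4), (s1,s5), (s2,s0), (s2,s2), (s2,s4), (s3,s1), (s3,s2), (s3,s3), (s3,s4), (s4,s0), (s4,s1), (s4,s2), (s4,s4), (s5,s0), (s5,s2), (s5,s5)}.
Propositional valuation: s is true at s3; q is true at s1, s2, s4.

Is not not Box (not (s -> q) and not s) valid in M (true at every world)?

Recall that Box ψ holds at a world iff ψ holds at every accessible world, and Dia ψ holds iff ψ holds at some accessible world.
Let φ = not not Box (not (s -> q) and not s). Evaluate φ at each world:
  s0 (successors {s0, s1, s4}): φ is false.
  s1 (successors {s1, s3, s4, s5}): φ is false.
  s2 (successors {s0, s2, s4}): φ is false.
  s3 (successors {s1, s2, s3, s4}): φ is false.
  s4 (successors {s0, s1, s2, s4}): φ is false.
  s5 (successors {s0, s2, s5}): φ is false.
Detail at s0 (counterexample):
  At s0: not Box (not (s -> q) and not s) is true, so not not Box (not (s -> q) and not s) is false.
    At s0: Box (not (s -> q) and not s) is false, so not Box (not (s -> q) and not s) is true.
      At s0: Box (not (s -> q) and not s) requires not (s -> q) and not s at every successor {s0, s1, s4}.
        not (s -> q) and not s fails at s0, so Box (not (s -> q) and not s) is false at s0.

No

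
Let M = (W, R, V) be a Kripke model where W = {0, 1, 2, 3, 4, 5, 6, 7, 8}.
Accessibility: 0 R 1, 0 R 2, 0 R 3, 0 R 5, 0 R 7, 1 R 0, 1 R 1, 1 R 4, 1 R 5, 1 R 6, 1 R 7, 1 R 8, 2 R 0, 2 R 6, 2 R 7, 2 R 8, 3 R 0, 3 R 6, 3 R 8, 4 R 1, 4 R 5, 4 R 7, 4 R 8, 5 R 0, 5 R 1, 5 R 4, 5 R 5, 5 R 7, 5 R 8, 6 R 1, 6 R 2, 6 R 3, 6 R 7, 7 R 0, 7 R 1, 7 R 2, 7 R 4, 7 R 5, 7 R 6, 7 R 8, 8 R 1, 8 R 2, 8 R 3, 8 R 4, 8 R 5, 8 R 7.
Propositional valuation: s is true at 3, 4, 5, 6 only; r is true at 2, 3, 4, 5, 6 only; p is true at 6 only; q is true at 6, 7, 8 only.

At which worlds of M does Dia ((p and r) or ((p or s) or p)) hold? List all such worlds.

Let φ = Dia ((p and r) or ((p or s) or p)). Evaluate φ at each world:
  0 (successors {1, 2, 3, 5, 7}): φ is true.
  1 (successors {0, 1, 4, 5, 6, 7, 8}): φ is true.
  2 (successors {0, 6, 7, 8}): φ is true.
  3 (successors {0, 6, 8}): φ is true.
  4 (successors {1, 5, 7, 8}): φ is true.
  5 (successors {0, 1, 4, 5, 7, 8}): φ is true.
  6 (successors {1, 2, 3, 7}): φ is true.
  7 (successors {0, 1, 2, 4, 5, 6, 8}): φ is true.
  8 (successors {1, 2, 3, 4, 5, 7}): φ is true.
For instance, at 6:
  At 6: Dia ((p and r) or ((p or s) or p)) requires (p and r) or ((p or s) or p) at some successor in {1, 2, 3, 7}.
    (p and r) or ((p or s) or p) holds at 3, so Dia ((p and r) or ((p or s) or p)) is true at 6.
Satisfying worlds: {0, 1, 2, 3, 4, 5, 6, 7, 8}

0, 1, 2, 3, 4, 5, 6, 7, 8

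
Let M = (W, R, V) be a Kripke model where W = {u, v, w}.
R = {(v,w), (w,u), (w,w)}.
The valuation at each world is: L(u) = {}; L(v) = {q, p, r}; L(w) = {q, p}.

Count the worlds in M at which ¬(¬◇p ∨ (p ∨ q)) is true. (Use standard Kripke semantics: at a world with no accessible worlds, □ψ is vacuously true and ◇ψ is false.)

Let φ = ¬(¬◇p ∨ (p ∨ q)). Evaluate φ at each world:
  u (successors ∅): φ is false.
  v (successors {w}): φ is false.
  w (successors {u, w}): φ is false.
For instance, at w:
  At w: ¬◇p ∨ (p ∨ q) is true, so ¬(¬◇p ∨ (p ∨ q)) is false.
    At w: ¬◇p is false, p ∨ q is true, so ¬◇p ∨ (p ∨ q) is true.
      At w: ◇p is true, so ¬◇p is false.
Satisfying worlds: none.

0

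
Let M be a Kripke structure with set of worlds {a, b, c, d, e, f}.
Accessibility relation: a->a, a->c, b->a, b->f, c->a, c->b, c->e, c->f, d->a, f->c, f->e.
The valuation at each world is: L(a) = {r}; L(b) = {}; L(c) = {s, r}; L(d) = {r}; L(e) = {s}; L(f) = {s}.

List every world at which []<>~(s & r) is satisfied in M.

a, b, d, e

Let φ = []<>~(s & r). Evaluate φ at each world:
  a (successors {a, c}): φ is true.
  b (successors {a, f}): φ is true.
  c (successors {a, b, e, f}): φ is false.
  d (successors {a}): φ is true.
  e (successors ∅): φ is true.
  f (successors {c, e}): φ is false.
For instance, at d:
  At d: []<>~(s & r) requires <>~(s & r) at every successor {a}.
      At a: <>~(s & r) requires ~(s & r) at some successor in {a, c}.
        ~(s & r) holds at a, so <>~(s & r) is true at a.
  So []<>~(s & r) is true at d.
Satisfying worlds: {a, b, d, e}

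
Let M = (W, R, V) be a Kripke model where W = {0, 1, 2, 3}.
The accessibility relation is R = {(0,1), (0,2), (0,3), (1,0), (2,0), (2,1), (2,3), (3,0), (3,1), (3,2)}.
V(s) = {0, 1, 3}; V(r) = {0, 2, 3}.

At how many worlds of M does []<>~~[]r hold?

Let φ = []<>~~[]r. Evaluate φ at each world:
  0 (successors {1, 2, 3}): φ is false.
  1 (successors {0}): φ is true.
  2 (successors {0, 1, 3}): φ is false.
  3 (successors {0, 1, 2}): φ is false.
For instance, at 1:
  At 1: []<>~~[]r requires <>~~[]r at every successor {0}.
      At 0: <>~~[]r requires ~~[]r at some successor in {1, 2, 3}.
        ~~[]r holds at 1, so <>~~[]r is true at 0.
  So []<>~~[]r is true at 1.
Satisfying worlds: {1}

1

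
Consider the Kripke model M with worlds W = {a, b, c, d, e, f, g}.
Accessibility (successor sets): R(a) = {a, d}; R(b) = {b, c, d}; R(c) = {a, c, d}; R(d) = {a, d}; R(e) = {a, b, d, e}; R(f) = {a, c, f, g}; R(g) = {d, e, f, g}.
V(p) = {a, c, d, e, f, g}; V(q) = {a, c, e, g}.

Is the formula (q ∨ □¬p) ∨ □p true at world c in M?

Recall that □ψ holds at a world iff ψ holds at every accessible world, and ◇ψ holds iff ψ holds at some accessible world.
At c: q ∨ □¬p is true, □p is true, so (q ∨ □¬p) ∨ □p is true.
  At c: q is true, □¬p is false, so q ∨ □¬p is true.
    At c: □¬p requires ¬p at every successor {a, c, d}.
      ¬p fails at a, so □¬p is false at c.
  At c: □p requires p at every successor {a, c, d}.
    At a: p is true.
    At c: p is true.
    At d: p is true.
  So □p is true at c.

Yes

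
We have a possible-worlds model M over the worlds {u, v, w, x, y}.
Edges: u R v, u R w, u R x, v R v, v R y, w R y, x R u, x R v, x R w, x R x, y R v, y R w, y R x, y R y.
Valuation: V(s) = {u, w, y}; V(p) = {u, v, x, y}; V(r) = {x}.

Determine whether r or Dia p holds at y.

Yes

Recall that Dia ψ holds at a world iff ψ holds at some accessible world.
At y: r is false, Dia p is true, so r or Dia p is true.
  At y: Dia p requires p at some successor in {v, w, x, y}.
    p holds at v, so Dia p is true at y.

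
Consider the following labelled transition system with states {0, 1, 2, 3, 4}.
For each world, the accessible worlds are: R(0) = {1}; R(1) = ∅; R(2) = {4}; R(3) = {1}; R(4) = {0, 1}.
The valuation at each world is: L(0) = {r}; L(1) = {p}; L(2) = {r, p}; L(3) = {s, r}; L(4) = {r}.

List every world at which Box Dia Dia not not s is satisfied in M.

Recall that Box ψ holds at a world iff ψ holds at every accessible world, and Dia ψ holds iff ψ holds at some accessible world.
Let φ = Box Dia Dia not not s. Evaluate φ at each world:
  0 (successors {1}): φ is false.
  1 (successors ∅): φ is true.
  2 (successors {4}): φ is false.
  3 (successors {1}): φ is false.
  4 (successors {0, 1}): φ is false.
For instance, at 4:
  At 4: Box Dia Dia not not s requires Dia Dia not not s at every successor {0, 1}.
    Dia Dia not not s fails at 0, so Box Dia Dia not not s is false at 4.
      At 0: Dia Dia not not s requires Dia not not s at some successor in {1}.
        At 1: Dia not not s is false.
      So Dia Dia not not s is false at 0.
Satisfying worlds: {1}

1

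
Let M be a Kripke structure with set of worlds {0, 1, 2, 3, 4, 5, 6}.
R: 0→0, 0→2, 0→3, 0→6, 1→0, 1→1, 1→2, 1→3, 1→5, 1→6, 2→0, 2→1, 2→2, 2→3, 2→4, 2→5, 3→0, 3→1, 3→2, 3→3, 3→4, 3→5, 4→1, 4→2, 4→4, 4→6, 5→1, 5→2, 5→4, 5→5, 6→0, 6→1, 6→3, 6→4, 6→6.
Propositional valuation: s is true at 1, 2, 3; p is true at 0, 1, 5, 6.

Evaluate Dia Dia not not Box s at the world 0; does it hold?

At 0: Dia Dia not not Box s requires Dia not not Box s at some successor in {0, 2, 3, 6}.
  At 0: Dia not not Box s is false.
  At 2: Dia not not Box s is false.
  At 3: Dia not not Box s is false.
  At 6: Dia not not Box s is false.
So Dia Dia not not Box s is false at 0.

No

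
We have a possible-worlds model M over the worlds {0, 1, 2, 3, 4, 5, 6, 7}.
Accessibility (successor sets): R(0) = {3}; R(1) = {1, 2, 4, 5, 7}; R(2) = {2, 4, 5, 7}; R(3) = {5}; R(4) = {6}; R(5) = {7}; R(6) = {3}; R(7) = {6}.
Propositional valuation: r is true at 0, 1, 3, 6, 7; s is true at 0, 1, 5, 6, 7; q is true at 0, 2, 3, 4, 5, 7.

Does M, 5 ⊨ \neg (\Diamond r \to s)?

No

At 5: \Diamond r \to s is true, so \neg (\Diamond r \to s) is false.
  At 5: \Diamond r is true, s is true, so \Diamond r \to s is true.
    At 5: \Diamond r requires r at some successor in {7}.
      r holds at 7, so \Diamond r is true at 5.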